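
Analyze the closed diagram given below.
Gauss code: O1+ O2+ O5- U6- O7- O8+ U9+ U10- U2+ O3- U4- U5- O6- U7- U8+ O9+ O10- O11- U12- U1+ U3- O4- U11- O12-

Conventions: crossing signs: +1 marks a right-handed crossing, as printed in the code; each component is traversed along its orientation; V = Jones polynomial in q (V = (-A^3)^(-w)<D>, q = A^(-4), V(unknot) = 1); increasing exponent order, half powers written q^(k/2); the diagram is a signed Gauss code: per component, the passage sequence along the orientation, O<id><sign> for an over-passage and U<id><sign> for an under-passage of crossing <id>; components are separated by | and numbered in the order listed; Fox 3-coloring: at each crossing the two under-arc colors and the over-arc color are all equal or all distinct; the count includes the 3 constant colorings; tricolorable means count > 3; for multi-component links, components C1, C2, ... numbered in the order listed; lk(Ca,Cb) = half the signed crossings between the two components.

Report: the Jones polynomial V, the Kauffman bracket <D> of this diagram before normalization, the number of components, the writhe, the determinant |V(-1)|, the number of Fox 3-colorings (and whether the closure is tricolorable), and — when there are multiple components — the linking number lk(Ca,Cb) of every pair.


V = -q^-6 + q^-5 - q^-4 + 2q^-3 - q^-2 + q^-1
<D> = A^-8 - A^-4 + 2 - A^4 + A^8 - A^12 (w = -4)
1 component over 12 crossings, w = -4
3 Fox colorings among 3^12, |V(-1)| = 7: not tricolorable
why: det 7 = |V(-1)|; not divisible by 3, so not tricolorable


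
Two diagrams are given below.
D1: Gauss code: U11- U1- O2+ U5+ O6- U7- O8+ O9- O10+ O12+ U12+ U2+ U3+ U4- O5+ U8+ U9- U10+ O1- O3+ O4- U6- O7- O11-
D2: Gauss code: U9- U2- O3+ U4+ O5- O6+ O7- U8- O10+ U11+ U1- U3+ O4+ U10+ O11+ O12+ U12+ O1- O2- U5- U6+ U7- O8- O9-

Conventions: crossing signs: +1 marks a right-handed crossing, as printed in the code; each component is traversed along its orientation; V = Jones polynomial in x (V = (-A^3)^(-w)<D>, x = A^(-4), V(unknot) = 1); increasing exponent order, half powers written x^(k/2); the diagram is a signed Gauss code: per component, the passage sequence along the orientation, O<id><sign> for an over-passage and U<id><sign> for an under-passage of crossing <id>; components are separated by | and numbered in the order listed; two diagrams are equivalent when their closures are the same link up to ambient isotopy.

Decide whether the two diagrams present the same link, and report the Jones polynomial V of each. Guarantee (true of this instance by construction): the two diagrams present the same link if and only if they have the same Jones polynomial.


equivalent: yes
D1 (bracket -A^-12 + 2A^-8 - 2A^-4 + 3 - 2A^4 + 2A^8 - A^12; 12 crossings at w = 0): V = -x^-3 + 2x^-2 - 2x^-1 + 3 - 2x + 2x^2 - x^3
D2 (bracket -A^-12 + 2A^-8 - 2A^-4 + 3 - 2A^4 + 2A^8 - A^12; 12 crossings at w = 0): V = -x^-3 + 2x^-2 - 2x^-1 + 3 - 2x + 2x^2 - x^3
key observation: Reidemeister moves carry D1 (12 crossings) to D2 (12)


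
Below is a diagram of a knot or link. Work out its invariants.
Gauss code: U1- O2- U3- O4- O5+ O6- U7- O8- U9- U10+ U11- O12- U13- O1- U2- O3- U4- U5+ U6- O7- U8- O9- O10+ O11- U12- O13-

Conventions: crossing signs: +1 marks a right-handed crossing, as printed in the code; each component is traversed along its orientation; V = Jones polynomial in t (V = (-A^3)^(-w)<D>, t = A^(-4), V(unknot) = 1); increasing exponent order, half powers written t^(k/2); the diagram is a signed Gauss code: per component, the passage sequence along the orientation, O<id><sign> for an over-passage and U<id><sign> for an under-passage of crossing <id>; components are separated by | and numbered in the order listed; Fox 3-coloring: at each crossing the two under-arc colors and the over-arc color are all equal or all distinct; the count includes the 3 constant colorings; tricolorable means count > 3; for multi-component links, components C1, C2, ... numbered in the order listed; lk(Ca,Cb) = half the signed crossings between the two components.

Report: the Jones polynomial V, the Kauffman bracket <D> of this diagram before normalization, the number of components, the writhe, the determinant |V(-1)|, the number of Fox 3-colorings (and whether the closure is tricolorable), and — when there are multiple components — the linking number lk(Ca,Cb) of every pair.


V = -t^-13 + t^-12 - t^-11 + t^-10 - t^-9 + t^-8 - t^-7 + t^-6 + t^-4
<D> = -A^-11 - A^-3 + A - A^5 + A^9 - A^13 + A^17 - A^21 + A^25 (w = -9)
1 component over 13 crossings, w = -9
9 Fox colorings among 3^13, |V(-1)| = 9: tricolorable
why: w = -9 (over 13 crossings) is diagram-only; (-A^3)^(9) removes it from V


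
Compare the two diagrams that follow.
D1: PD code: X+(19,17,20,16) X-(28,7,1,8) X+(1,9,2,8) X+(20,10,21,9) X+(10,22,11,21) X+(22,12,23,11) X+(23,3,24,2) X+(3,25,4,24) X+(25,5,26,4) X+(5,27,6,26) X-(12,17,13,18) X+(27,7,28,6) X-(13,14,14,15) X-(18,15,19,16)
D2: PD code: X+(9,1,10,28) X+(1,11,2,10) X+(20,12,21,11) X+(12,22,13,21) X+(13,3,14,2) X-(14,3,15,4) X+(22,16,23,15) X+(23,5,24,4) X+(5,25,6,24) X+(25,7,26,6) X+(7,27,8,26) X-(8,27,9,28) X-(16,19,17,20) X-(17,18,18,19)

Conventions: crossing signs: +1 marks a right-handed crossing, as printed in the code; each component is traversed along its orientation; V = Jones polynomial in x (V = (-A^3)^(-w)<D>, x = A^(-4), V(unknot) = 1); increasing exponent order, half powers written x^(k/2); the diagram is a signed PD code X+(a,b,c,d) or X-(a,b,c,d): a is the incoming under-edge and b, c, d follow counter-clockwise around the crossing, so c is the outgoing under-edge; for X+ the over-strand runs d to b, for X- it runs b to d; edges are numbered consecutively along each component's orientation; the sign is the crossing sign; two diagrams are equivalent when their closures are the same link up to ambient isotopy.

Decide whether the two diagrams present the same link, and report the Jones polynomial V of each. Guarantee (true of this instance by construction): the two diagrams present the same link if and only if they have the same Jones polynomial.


same link: yes
V(D1) = x^3 + 2x^5 - 2x^6 + 2x^7 - 3x^8 + 2x^9 - 2x^10 + x^11  [14 crossings, <D> = A^-26 - 2A^-22 + 2A^-18 - 3A^-14 + 2A^-10 - 2A^-6 + 2A^-2 + A^6, w = +6]
V(D2) = x^3 + 2x^5 - 2x^6 + 2x^7 - 3x^8 + 2x^9 - 2x^10 + x^11  [14 crossings, <D> = A^-26 - 2A^-22 + 2A^-18 - 3A^-14 + 2A^-10 - 2A^-6 + 2A^-2 + A^6, w = +6]
insight: from 14 to 14 crossings by R-moves: one link, two diagrams


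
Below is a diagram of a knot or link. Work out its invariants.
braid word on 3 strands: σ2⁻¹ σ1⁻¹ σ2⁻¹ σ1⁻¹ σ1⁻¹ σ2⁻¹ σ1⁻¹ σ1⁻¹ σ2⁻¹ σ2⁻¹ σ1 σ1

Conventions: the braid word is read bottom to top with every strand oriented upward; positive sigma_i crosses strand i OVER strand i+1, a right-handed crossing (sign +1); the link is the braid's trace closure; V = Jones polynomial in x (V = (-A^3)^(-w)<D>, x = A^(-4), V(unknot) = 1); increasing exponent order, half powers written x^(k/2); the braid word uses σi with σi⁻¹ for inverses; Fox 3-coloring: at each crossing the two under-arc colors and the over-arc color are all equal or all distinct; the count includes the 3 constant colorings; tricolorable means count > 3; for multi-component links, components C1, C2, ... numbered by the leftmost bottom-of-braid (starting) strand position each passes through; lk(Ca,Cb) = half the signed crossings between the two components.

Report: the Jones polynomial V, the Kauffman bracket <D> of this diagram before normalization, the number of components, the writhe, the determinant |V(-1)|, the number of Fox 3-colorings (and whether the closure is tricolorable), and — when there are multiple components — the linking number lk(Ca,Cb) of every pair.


Jones polynomial: V(x) = -x^-8 + x^-5 + x^-3
<D> = A^-12 + A^-4 - A^8; writhe -8
components 1, writhe -8 (12 crossings)
3-colorings: 9 of 3^12, det 3 — tricolorable
note: det 3 = |V(-1)|; divisible by 3, so tricolorable


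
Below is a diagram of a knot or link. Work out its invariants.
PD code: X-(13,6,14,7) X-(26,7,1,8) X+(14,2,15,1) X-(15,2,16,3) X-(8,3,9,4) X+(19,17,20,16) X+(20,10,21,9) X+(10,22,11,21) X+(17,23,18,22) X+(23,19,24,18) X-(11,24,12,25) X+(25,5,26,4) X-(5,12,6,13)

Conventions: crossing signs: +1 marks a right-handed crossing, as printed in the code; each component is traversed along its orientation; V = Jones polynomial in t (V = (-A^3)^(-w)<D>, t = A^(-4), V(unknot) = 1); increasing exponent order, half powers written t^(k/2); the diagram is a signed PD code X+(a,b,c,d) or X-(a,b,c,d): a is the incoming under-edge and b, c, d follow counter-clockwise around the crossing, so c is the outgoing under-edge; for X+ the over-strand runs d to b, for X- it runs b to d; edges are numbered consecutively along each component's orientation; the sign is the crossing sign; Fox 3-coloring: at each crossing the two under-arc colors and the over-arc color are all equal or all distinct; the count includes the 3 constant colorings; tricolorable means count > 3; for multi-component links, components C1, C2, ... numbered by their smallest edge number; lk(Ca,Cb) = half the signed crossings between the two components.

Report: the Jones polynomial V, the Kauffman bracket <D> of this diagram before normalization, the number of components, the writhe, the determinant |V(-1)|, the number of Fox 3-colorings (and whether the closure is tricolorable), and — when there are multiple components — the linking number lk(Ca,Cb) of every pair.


Jones polynomial: V(t) = -2t^-3 + 4t^-2 - 5t^-1 + 7 - 6t + 6t^2 - 4t^3 + 2t^4 - t^5
<D> = A^-17 - 2A^-13 + 4A^-9 - 6A^-5 + 6A^-1 - 7A^3 + 5A^7 - 4A^11 + 2A^15; writhe +1
components 1, writhe +1 (13 crossings)
3-colorings: 3 of 3^13, det 37 — not tricolorable
note: the span of V is 8, forcing >= 8 crossings in any diagram


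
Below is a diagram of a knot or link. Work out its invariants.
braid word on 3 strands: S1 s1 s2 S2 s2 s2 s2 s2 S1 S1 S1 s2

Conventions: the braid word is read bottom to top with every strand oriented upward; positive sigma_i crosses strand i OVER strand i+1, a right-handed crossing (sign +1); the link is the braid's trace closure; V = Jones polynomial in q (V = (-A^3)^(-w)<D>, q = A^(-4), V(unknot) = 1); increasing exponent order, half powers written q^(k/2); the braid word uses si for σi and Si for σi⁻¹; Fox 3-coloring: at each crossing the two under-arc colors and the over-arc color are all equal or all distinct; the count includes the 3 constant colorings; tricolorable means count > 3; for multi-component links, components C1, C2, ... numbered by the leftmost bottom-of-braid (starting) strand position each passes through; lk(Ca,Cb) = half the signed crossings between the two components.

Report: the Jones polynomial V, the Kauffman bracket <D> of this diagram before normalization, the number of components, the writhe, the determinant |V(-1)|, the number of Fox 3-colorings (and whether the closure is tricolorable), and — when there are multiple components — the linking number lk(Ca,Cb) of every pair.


V = -q^-2 + q^-1 - 1 + 3q - 2q^2 + 3q^3 - 2q^4 + q^5 - q^6
<D> = -A^-18 + A^-14 - 2A^-10 + 3A^-6 - 2A^-2 + 3A^2 - A^6 + A^10 - A^14 (w = +2)
1 component over 12 crossings, w = +2
9 Fox colorings among 3^12, |V(-1)| = 15: tricolorable
why: inverse pairs cancel, leaving σ2 σ2 σ2 σ2 σ1⁻¹ σ1⁻¹ σ1⁻¹ σ2


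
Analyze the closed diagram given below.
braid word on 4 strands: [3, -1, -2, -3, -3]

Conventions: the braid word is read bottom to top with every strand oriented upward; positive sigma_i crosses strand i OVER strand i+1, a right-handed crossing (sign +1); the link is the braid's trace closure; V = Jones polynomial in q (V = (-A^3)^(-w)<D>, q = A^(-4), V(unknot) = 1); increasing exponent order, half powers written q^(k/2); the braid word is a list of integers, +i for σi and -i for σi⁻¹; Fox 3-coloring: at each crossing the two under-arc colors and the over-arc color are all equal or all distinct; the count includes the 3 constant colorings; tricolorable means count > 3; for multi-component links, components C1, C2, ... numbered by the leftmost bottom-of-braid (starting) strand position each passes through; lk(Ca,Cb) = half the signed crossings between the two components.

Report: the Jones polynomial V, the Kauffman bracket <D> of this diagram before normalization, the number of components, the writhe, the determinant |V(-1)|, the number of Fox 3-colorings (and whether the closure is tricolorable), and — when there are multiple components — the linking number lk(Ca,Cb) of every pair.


V(q) = 1
bracket: -A^-9, w = -3
1 component, writhe -3, over 5 crossings
det 1, colorings 3 of 3^5 — not tricolorable
observation: |V(-1)| = 1: so not tricolorable, since 3 does not divide 1


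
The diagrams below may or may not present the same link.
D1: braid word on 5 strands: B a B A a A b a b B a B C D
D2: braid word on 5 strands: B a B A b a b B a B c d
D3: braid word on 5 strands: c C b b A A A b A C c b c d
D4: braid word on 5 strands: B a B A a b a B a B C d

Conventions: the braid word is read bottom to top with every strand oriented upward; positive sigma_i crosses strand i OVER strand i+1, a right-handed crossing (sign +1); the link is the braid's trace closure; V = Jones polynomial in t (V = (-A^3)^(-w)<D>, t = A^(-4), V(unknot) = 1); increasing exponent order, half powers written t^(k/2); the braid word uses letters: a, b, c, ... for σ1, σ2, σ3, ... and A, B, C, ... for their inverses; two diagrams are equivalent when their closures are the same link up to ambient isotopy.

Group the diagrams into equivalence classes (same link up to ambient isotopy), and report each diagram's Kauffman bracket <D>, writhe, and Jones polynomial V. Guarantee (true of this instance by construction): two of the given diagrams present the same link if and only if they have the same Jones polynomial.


equivalence classes: {D1, D2, D4} | {D3}
D1 (bracket -A^-18 + 2A^-14 - 2A^-10 + 3A^-6 - 2A^-2 + 2A^2 - A^6; 14 crossings at w = -2): V = -t^-3 + 2t^-2 - 2t^-1 + 3 - 2t + 2t^2 - t^3
V(D2) = -t^-3 + 2t^-2 - 2t^-1 + 3 - 2t + 2t^2 - t^3  [12 crossings, <D> = -A^-6 + 2A^-2 - 2A^2 + 3A^6 - 2A^10 + 2A^14 - A^18, w = +2]
V(D3) = t^-4 - 2t^-3 + 3t^-2 - 4t^-1 + 5 - 4t + 3t^2 - 2t^3 + t^4  (w +2, c 14, <D> = A^-10 - 2A^-6 + 3A^-2 - 4A^2 + 5A^6 - 4A^10 + 3A^14 - 2A^18 + A^22)
V(D4) = -t^-3 + 2t^-2 - 2t^-1 + 3 - 2t + 2t^2 - t^3  (w 0, c 12, <D> = -A^-12 + 2A^-8 - 2A^-4 + 3 - 2A^4 + 2A^8 - A^12)
key observation: 2 classes among 4 diagrams; unequal V(t) rules out equality


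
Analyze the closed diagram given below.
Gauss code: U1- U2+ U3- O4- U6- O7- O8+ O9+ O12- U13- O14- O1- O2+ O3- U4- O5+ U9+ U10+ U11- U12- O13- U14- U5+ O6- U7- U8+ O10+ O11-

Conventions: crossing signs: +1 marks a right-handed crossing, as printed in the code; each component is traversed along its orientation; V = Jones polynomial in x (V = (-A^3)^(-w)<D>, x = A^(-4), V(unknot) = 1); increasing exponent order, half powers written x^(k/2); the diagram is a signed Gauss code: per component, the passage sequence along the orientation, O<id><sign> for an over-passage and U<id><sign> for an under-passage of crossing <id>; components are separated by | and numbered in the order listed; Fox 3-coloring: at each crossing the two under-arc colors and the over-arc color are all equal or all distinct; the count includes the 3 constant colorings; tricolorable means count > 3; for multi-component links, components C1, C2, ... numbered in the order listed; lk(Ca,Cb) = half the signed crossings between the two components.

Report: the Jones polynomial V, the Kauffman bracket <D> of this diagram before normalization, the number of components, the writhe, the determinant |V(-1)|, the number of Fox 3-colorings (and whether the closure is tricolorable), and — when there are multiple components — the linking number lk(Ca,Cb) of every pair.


Jones polynomial: V(x) = -x^-6 + x^-5 - x^-4 + 2x^-3 - x^-2 + x^-1
<D> = A^-8 - A^-4 + 2 - A^4 + A^8 - A^12; writhe -4
components 1, writhe -4 (14 crossings)
3-colorings: 3 of 3^14, det 7 — not tricolorable
note: w = -4 shifts under R1 moves; the (-A^3)^(4) factor cancels that in V


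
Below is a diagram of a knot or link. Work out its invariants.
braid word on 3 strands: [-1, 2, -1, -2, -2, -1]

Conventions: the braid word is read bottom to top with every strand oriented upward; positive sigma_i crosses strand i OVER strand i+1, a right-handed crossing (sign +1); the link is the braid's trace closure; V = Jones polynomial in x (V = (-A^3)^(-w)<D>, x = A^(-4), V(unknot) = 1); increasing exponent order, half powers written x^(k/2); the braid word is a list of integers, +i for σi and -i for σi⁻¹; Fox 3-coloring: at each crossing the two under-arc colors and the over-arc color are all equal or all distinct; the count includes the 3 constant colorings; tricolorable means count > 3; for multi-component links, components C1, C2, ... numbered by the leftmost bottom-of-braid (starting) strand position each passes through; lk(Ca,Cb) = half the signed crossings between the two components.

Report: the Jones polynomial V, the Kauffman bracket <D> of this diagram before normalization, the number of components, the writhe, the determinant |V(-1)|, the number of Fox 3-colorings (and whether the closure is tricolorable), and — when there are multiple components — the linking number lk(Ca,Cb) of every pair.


Jones polynomial: V(x) = -x^-6 + x^-5 - x^-4 + 2x^-3 - x^-2 + x^-1
<D> = A^-8 - A^-4 + 2 - A^4 + A^8 - A^12; writhe -4
components 1, writhe -4 (6 crossings)
3-colorings: 3 of 3^6, det 7 — not tricolorable
note: the span of V is 5, forcing >= 5 crossings in any diagram


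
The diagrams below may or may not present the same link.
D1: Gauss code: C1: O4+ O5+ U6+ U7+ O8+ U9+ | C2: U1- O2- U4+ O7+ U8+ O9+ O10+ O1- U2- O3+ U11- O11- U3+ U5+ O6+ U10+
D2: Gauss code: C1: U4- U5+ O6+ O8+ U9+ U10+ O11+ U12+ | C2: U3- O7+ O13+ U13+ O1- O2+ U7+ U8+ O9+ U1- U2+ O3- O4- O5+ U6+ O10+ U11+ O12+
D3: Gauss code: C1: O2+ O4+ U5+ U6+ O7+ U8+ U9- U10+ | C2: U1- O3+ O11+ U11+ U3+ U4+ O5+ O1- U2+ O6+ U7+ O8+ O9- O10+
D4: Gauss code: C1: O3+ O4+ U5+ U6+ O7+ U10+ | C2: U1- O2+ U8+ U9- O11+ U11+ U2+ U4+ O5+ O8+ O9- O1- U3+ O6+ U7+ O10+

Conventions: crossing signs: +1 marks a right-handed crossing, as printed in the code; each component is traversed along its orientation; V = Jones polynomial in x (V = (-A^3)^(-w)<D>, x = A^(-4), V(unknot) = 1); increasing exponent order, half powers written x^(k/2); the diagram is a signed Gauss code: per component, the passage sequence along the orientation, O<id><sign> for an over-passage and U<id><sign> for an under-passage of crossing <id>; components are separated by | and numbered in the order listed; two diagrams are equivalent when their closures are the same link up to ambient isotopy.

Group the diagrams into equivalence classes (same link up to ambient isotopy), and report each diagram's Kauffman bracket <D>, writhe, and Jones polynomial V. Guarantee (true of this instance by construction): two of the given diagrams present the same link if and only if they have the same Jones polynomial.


equivalence classes: {D1, D2, D3, D4}
D1 (bracket A^-15 - A^-11 + 2A^-7 - 2A^-3 + 2A - A^5 + A^9; 11 crossings at w = +5): V = -x^(3/2) + x^(5/2) - 2x^(7/2) + 2x^(9/2) - 2x^(11/2) + x^(13/2) - x^(15/2)
V(D2) = -x^(3/2) + x^(5/2) - 2x^(7/2) + 2x^(9/2) - 2x^(11/2) + x^(13/2) - x^(15/2)  [13 crossings, <D> = A^-9 - A^-5 + 2A^-1 - 2A^3 + 2A^7 - A^11 + A^15, w = +7]
V(D3) = -x^(3/2) + x^(5/2) - 2x^(7/2) + 2x^(9/2) - 2x^(11/2) + x^(13/2) - x^(15/2)  (w +7, c 11, <D> = A^-9 - A^-5 + 2A^-1 - 2A^3 + 2A^7 - A^11 + A^15)
D4 (bracket A^-9 - A^-5 + 2A^-1 - 2A^3 + 2A^7 - A^11 + A^15; 11 crossings at w = +7): V = -x^(3/2) + x^(5/2) - 2x^(7/2) + 2x^(9/2) - 2x^(11/2) + x^(13/2) - x^(15/2)
observation: all 4 diagrams share one V(x), hence one class


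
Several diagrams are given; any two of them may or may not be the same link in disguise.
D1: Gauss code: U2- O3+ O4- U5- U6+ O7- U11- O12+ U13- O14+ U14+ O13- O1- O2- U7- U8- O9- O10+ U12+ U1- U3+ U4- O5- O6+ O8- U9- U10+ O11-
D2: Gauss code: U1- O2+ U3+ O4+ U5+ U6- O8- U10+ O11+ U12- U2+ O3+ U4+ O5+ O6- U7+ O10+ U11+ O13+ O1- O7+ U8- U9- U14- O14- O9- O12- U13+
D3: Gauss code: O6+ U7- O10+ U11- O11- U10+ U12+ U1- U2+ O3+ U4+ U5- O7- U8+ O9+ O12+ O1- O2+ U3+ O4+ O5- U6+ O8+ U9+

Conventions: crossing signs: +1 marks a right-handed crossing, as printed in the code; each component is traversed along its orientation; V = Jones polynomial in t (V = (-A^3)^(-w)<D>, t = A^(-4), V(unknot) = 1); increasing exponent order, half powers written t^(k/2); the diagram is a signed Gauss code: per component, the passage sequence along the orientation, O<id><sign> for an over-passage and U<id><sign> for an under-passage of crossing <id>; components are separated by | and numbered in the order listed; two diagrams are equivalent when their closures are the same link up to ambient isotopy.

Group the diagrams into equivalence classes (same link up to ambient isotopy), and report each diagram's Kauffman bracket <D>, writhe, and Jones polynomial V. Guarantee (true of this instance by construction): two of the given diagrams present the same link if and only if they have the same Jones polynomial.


grouping into links: {D1} | {D2, D3}
V(D1) = -t^-4 + t^-3 + t^-1  (w -4, c 14, <D> = A^-8 + 1 - A^4)
D2 (bracket -A^-18 + A^-14 - A^-10 + 2A^-6 - A^-2 + A^2; 14 crossings at w = +2): V = t - t^2 + 2t^3 - t^4 + t^5 - t^6
V(D3) = t - t^2 + 2t^3 - t^4 + t^5 - t^6  (w +4, c 12, <D> = -A^-12 + A^-8 - A^-4 + 2 - A^4 + A^8)
key observation: 2 values of V(t) split the 3 diagrams


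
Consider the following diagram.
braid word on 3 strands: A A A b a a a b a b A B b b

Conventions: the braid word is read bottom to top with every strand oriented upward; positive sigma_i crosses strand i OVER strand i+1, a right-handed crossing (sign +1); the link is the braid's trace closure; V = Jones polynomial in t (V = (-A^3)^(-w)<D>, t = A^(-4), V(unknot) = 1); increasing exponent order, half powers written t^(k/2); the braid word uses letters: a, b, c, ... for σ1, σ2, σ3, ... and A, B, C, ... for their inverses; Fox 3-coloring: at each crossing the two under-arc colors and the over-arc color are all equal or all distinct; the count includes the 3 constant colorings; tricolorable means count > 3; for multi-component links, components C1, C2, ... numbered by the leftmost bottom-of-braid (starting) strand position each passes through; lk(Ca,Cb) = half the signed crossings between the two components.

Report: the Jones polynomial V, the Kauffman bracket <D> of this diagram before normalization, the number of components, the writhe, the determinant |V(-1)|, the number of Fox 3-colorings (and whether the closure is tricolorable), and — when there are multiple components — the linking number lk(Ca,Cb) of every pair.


V = -1 + 3t - 3t^2 + 5t^3 - 5t^4 + 4t^5 - 3t^6 + 2t^7 - t^8
<D> = -A^-20 + 2A^-16 - 3A^-12 + 4A^-8 - 5A^-4 + 5 - 3A^4 + 3A^8 - A^12 (w = +4)
1 component over 14 crossings, w = +4
9 Fox colorings among 3^14, |V(-1)| = 27: tricolorable
why: w = +4 (over 14 crossings) is diagram-only; (-A^3)^(-4) removes it from V


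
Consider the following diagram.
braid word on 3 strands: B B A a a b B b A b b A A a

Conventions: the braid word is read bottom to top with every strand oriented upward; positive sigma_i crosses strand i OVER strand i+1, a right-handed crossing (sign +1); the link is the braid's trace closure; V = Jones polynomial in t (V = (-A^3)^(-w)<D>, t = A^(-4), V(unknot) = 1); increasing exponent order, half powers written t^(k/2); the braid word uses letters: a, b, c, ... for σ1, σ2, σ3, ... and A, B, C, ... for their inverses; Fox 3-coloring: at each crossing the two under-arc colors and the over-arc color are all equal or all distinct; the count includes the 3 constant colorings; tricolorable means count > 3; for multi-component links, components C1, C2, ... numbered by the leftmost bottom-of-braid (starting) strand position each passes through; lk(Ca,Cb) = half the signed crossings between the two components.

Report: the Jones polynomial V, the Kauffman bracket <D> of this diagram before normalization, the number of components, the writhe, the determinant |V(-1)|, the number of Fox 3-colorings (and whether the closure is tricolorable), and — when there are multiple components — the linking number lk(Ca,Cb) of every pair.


V = -t^-3 + t^-2 - t^-1 + 3 - t + t^2 - t^3
<D> = -A^-12 + A^-8 - A^-4 + 3 - A^4 + A^8 - A^12 (w = 0)
1 component over 14 crossings, w = 0
27 Fox colorings among 3^14, |V(-1)| = 9: tricolorable
why: the span of V is 6, forcing >= 6 crossings in any diagram


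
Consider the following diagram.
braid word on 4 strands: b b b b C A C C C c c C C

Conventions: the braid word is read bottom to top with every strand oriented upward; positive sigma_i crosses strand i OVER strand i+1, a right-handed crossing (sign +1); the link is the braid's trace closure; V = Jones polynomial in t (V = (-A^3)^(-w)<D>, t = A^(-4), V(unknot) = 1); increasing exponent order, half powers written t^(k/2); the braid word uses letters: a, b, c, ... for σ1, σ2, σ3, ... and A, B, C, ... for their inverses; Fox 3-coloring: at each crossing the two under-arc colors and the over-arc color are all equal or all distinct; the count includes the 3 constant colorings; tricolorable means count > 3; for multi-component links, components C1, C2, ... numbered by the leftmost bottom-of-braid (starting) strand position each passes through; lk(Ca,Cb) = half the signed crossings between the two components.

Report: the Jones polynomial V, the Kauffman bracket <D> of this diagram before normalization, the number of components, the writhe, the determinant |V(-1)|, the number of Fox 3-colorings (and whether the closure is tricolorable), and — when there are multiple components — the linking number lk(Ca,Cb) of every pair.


Jones polynomial: V(t) = t^-4 - t^-3 + 2t^-2 - 2t^-1 + 4 - 2t + 2t^2 - t^3 + t^4
<D> = -A^-19 + A^-15 - 2A^-11 + 2A^-7 - 4A^-3 + 2A - 2A^5 + A^9 - A^13; writhe -1
components 3, writhe -1 (13 crossings)
linking number lk(C1,C2) = +2
lk(C1,C3): 0
lk(C2,C3) = -2
3-colorings: 3 of 3^13, det 16 — not tricolorable
note: w = -1 shifts under R1 moves; the (-A^3)^(1) factor cancels that in V


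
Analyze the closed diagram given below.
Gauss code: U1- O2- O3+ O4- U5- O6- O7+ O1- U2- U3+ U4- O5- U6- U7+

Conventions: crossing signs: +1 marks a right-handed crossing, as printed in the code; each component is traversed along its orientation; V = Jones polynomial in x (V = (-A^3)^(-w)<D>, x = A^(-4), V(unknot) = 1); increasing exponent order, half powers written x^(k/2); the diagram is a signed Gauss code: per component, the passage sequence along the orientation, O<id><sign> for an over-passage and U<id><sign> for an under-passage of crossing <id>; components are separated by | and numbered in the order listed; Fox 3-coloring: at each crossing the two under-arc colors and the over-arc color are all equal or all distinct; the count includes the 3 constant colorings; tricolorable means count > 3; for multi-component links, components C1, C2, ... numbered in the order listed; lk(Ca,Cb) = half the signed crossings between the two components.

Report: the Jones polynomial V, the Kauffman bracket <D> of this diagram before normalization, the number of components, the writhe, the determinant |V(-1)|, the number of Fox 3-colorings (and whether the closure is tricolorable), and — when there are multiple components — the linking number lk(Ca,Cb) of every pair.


V(x) = -x^-4 + x^-3 + x^-1
bracket: -A^-5 - A^3 + A^7, w = -3
1 component, writhe -3, over 7 crossings
det 3, colorings 9 of 3^7 — tricolorable
observation: w = -3 shifts under R1 moves; the (-A^3)^(3) factor cancels that in V


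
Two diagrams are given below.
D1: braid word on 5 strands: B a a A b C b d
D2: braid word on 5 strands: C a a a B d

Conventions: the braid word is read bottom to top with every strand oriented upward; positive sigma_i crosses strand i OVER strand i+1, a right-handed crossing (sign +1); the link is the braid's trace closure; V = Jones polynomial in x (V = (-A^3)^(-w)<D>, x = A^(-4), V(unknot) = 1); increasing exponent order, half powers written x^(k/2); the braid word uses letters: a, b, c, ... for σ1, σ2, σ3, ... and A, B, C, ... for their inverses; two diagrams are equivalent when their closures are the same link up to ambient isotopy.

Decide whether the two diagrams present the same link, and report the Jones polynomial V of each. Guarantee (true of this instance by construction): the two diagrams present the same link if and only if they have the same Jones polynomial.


equivalent: no
D1 (bracket A^6; 8 crossings at w = +2): V = 1
V(D2) = x + x^3 - x^4  (w +2, c 6, <D> = -A^-10 + A^-6 + A^2)
key observation: V(x) takes 2 values over 2 diagrams, fixing the grouping


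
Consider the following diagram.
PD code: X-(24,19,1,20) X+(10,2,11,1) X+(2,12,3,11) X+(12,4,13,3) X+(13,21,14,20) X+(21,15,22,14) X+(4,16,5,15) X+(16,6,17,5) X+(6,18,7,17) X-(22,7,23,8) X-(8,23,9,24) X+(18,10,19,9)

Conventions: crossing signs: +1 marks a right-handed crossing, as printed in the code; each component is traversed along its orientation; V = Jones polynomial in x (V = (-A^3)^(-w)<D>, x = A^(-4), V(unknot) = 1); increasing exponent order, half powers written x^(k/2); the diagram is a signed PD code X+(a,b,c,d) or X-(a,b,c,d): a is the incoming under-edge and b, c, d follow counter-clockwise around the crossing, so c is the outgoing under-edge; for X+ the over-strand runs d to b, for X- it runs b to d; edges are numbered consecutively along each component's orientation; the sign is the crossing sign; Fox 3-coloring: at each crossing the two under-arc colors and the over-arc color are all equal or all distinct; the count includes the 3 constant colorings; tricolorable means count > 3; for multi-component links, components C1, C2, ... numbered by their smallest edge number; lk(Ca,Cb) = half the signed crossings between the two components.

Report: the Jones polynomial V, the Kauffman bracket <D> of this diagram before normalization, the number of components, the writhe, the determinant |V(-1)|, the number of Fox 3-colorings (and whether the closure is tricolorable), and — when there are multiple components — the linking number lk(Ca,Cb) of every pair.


V = -x + 4x^2 - 7x^3 + 12x^4 - 14x^5 + 15x^6 - 14x^7 + 11x^8 - 7x^9 + 3x^10 - x^11
<D> = -A^-26 + 3A^-22 - 7A^-18 + 11A^-14 - 14A^-10 + 15A^-6 - 14A^-2 + 12A^2 - 7A^6 + 4A^10 - A^14 (w = +6)
1 component over 12 crossings, w = +6
3 Fox colorings among 3^12, |V(-1)| = 89: not tricolorable
why: det 89 = |V(-1)|; not divisible by 3, so not tricolorable


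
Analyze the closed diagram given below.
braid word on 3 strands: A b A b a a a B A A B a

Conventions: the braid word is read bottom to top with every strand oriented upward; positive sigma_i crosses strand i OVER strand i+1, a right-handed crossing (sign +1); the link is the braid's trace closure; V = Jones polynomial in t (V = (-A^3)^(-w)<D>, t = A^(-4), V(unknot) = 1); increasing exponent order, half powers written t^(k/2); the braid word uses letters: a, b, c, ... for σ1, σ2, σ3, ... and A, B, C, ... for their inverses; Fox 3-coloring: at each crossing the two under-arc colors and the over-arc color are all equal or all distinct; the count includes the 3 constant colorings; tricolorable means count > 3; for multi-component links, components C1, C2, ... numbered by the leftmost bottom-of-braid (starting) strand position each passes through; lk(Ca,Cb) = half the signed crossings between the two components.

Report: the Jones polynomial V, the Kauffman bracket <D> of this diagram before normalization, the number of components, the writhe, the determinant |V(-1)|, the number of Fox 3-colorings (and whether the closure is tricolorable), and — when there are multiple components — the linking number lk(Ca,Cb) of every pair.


V = -t^-3 + t^-2 - t^-1 + 3 - t + t^2 - t^3
<D> = -A^-12 + A^-8 - A^-4 + 3 - A^4 + A^8 - A^12 (w = 0)
1 component over 12 crossings, w = 0
27 Fox colorings among 3^12, |V(-1)| = 9: tricolorable
why: det 9 = |V(-1)|; divisible by 3, so tricolorable


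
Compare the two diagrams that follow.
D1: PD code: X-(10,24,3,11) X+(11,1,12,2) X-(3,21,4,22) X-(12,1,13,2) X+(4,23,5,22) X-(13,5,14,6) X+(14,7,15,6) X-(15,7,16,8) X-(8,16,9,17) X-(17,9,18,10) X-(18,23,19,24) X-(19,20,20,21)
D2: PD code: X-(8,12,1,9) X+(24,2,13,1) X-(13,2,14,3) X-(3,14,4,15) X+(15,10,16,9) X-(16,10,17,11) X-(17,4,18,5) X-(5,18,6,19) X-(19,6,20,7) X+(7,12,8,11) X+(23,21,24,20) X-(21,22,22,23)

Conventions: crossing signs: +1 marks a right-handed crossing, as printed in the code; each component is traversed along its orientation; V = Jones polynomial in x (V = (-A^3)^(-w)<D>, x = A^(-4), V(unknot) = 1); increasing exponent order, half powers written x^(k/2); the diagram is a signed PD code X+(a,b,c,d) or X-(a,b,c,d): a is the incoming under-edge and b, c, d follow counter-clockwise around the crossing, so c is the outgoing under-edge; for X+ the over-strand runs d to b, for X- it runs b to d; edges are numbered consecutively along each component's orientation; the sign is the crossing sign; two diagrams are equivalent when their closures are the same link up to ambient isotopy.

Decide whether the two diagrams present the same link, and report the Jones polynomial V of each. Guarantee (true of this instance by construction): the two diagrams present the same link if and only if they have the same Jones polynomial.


equivalent: yes
D1 (bracket A^-14 + A^-10 + A^-6 + A^6; 12 crossings at w = -6): V = x^-6 + x^-3 + x^-2 + x^-1
D2 (bracket A^-8 + A^-4 + 1 + A^12; 12 crossings at w = -4): V = x^-6 + x^-3 + x^-2 + x^-1
key observation: from 12 to 12 crossings by R-moves: one link, two diagrams


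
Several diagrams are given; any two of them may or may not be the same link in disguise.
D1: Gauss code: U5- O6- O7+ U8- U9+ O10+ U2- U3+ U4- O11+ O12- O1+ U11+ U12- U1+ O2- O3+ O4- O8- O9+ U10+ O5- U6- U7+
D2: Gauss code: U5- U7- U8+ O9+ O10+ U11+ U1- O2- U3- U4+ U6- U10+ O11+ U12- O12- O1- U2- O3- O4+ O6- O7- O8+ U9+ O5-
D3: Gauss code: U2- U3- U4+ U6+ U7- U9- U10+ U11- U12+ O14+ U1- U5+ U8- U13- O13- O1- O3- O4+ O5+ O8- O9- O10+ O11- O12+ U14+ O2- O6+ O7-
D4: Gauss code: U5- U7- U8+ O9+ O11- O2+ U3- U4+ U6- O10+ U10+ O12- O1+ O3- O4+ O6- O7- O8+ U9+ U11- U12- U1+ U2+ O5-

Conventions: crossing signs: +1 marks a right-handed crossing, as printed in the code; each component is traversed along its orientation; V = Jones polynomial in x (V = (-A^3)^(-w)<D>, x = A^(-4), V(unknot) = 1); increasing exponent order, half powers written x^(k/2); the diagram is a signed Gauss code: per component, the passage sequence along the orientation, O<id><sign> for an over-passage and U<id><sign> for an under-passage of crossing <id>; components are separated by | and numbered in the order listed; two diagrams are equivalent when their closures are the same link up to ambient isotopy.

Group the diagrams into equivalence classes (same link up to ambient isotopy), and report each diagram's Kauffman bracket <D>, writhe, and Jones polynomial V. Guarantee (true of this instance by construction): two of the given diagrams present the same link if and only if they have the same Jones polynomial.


equivalence classes: {D1, D2, D3, D4}
D1 (bracket 1; 12 crossings at w = 0): V = 1
D2 (bracket A^-6; 12 crossings at w = -2): V = 1
V(D3) = 1  (w -2, c 14, <D> = A^-6)
V(D4) = 1  (w 0, c 12, <D> = 1)
key observation: one V(x) for all 4 diagrams — one class (guaranteed)


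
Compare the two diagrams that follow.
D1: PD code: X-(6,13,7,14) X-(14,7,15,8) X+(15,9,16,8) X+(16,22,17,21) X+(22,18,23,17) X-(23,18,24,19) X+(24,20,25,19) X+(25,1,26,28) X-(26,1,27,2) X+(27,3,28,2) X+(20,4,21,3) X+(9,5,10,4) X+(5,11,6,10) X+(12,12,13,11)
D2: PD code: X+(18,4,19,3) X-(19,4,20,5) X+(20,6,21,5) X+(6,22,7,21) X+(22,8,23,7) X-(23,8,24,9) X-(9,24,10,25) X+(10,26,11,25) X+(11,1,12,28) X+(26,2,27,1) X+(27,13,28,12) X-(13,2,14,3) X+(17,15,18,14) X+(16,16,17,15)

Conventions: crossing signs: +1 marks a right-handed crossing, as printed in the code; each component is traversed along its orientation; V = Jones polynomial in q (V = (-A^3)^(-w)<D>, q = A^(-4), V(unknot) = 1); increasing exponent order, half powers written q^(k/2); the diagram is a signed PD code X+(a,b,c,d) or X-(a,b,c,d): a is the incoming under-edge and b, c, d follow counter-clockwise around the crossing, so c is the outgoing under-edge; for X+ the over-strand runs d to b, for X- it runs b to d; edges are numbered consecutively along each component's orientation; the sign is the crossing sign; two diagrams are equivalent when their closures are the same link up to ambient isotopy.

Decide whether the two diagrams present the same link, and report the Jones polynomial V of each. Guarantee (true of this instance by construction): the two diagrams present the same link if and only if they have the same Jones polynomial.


equivalent: yes
D1 (bracket -A^2 + A^6 + A^14; 14 crossings at w = +6): V = q + q^3 - q^4
V(D2) = q + q^3 - q^4  [14 crossings, <D> = -A^2 + A^6 + A^14, w = +6]
observation: from 14 to 14 crossings by R-moves: one link, two diagrams


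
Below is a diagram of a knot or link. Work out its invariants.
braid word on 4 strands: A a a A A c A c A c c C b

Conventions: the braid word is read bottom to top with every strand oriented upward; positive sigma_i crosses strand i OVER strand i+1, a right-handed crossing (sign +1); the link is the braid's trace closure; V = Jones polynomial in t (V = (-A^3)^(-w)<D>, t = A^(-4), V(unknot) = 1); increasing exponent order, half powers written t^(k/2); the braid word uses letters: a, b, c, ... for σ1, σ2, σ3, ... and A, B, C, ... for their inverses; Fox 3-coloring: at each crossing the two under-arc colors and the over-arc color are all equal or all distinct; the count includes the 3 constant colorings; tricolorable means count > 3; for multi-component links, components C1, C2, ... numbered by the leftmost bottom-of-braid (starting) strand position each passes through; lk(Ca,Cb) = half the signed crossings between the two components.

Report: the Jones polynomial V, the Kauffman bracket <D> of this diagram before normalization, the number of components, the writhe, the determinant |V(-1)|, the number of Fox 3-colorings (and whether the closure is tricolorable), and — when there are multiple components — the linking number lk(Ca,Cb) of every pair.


V = -t^-3 + t^-2 - t^-1 + 3 - t + t^2 - t^3
<D> = A^-9 - A^-5 + A^-1 - 3A^3 + A^7 - A^11 + A^15 (w = +1)
1 component over 13 crossings, w = +1
27 Fox colorings among 3^13, |V(-1)| = 9: tricolorable
why: w = +1 (over 13 crossings) is diagram-only; (-A^3)^(-1) removes it from V


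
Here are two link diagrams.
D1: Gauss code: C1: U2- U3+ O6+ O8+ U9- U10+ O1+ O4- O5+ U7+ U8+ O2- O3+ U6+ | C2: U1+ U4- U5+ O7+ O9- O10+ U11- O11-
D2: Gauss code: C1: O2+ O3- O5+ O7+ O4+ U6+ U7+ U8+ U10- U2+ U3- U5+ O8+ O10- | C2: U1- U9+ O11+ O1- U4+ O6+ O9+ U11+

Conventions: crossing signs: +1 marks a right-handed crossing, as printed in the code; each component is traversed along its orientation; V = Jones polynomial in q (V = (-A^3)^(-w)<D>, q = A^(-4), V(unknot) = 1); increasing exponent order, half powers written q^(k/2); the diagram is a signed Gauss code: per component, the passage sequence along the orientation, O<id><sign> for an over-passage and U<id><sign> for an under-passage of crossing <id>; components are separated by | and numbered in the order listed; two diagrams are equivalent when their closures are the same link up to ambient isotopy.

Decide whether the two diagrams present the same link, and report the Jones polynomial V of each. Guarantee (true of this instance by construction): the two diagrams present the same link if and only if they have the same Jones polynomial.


equivalent: yes
D1 (bracket A^-1 + A^7; 11 crossings at w = +3): V = -q^(1/2) - q^(5/2)
D2 (bracket A^5 + A^13; 11 crossings at w = +5): V = -q^(1/2) - q^(5/2)
key observation: one V(q) for all 2 diagrams — one class (guaranteed)


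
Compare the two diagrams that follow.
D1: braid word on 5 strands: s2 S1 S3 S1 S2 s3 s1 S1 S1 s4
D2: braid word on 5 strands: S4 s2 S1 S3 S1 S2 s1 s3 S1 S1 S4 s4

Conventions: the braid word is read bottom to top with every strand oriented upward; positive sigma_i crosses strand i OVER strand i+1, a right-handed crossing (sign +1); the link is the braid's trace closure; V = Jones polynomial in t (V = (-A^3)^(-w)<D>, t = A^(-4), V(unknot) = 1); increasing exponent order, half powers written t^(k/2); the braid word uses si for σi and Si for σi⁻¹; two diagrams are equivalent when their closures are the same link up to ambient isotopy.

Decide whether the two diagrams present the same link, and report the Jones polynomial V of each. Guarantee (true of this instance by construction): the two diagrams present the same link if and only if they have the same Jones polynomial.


equivalent: yes
D1 (bracket A^-2 + A^6 - A^10; 10 crossings at w = -2): V = -t^-4 + t^-3 + t^-1
V(D2) = -t^-4 + t^-3 + t^-1  (w -4, c 12, <D> = A^-8 + 1 - A^4)
key observation: all 2 diagrams share one V(t), hence one class
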